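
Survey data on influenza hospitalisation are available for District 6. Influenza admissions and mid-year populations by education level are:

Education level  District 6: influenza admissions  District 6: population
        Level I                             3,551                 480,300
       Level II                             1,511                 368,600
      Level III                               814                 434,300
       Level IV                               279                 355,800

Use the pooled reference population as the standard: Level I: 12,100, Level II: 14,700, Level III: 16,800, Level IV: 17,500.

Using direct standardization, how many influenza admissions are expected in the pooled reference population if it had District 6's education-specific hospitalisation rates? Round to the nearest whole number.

195

Education-specific rates per 100,000 for District 6: 739.33, 409.93, 187.43, 78.41.
Expected influenza admissions = Σ (standard pop × education-specific rate ÷ 100,000)
= 12,100×739.33/100,000 + 14,700×409.93/100,000 + 16,800×187.43/100,000 + 17,500×78.41/100,000
= 89.46 + 60.26 + 31.49 + 13.72 = 194.93.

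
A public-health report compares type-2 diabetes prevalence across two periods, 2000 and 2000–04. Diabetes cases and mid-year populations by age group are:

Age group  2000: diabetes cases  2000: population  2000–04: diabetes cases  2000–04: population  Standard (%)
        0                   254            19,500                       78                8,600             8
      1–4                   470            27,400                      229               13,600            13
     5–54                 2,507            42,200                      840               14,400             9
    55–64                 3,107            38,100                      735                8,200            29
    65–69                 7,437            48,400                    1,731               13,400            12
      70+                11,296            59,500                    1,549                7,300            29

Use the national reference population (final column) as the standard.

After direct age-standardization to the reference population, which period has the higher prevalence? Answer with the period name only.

2000–04

Age-specific rates per 1,000 for 2000: 13.026, 17.153, 59.408, 81.549, 153.657, 189.849.
For 2000–04: 9.070, 16.838, 58.333, 89.634, 129.179, 212.192.
Standard weights: 0.08, 0.13, 0.09, 0.29, 0.12, 0.29.
2000: 0.0800×13.026 + 0.1300×17.153 + 0.0900×59.408 + 0.2900×81.549 + 0.1200×153.657 + 0.2900×189.849 = 105.7627 per 1,000.
2000–04: 0.0800×9.070 + 0.1300×16.838 + 0.0900×58.333 + 0.2900×89.634 + 0.1200×129.179 + 0.2900×212.192 = 111.1956 per 1,000.
The crude rates (106.64 vs 78.81) would put 2000 higher, but that reflects its age composition; once standardized to a common age structure, 2000–04 has the higher underlying rate.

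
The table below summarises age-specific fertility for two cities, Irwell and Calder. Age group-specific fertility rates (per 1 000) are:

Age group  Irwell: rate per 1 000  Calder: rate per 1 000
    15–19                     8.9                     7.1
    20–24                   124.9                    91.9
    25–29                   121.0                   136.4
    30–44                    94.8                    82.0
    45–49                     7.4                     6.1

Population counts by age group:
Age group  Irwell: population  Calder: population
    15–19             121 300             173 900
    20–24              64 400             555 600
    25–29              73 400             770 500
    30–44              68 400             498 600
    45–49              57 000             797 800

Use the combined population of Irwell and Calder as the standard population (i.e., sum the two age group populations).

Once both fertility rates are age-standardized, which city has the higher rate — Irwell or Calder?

Combined standard total = 3 180 900; weights = 0.0928, 0.1949, 0.2653, 0.1783, 0.2687.
Irwell: 0.0928×8.9 + 0.1949×124.9 + 0.2653×121.0 + 0.1783×94.8 + 0.2687×7.4 = 76.1590 per 1 000.
Calder: 0.0928×7.1 + 0.1949×91.9 + 0.2653×136.4 + 0.1783×82.0 + 0.2687×6.1 = 71.0145 per 1 000.
The crude rates (64.79 vs 72.64) would put Calder higher, but that reflects its age composition; once standardized to a common age structure, Irwell has the higher underlying rate.

Irwell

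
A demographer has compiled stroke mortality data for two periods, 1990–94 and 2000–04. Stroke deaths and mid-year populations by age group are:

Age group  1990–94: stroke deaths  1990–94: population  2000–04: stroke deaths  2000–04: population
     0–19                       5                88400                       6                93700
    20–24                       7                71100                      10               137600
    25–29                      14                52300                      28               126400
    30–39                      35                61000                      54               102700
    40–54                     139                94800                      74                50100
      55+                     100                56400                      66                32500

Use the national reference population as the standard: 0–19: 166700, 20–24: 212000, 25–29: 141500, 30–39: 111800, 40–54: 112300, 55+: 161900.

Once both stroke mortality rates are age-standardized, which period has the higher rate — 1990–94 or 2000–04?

Age-specific rates per 100000 for 1990–94: 5.66, 9.85, 26.77, 57.38, 146.62, 177.30.
For 2000–04: 6.40, 7.27, 22.15, 52.58, 147.70, 203.08.
Standard total = 906200; weights = 0.1840, 0.2339, 0.1561, 0.1234, 0.1239, 0.1787.
1990–94: 0.1840×5.66 + 0.2339×9.85 + 0.1561×26.77 + 0.1234×57.38 + 0.1239×146.62 + 0.1787×177.30 = 64.4496 per 100000.
2000–04: 0.1840×6.40 + 0.2339×7.27 + 0.1561×22.15 + 0.1234×52.58 + 0.1239×147.70 + 0.1787×203.08 = 67.4095 per 100000.
The crude rates (70.75 vs 43.83) would put 1990–94 higher, but that reflects its age composition; once standardized to a common age structure, 2000–04 has the higher underlying rate.

2000–04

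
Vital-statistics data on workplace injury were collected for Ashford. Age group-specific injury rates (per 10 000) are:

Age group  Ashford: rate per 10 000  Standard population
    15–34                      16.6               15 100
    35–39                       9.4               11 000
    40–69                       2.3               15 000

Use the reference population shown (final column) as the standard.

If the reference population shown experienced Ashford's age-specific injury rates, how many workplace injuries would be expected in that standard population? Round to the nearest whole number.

39

Expected workplace injuries = Σ (standard pop × age-specific rate ÷ 10 000)
= 15 100×16.6/10 000 + 11 000×9.4/10 000 + 15 000×2.3/10 000
= 25.07 + 10.34 + 3.45 = 38.86.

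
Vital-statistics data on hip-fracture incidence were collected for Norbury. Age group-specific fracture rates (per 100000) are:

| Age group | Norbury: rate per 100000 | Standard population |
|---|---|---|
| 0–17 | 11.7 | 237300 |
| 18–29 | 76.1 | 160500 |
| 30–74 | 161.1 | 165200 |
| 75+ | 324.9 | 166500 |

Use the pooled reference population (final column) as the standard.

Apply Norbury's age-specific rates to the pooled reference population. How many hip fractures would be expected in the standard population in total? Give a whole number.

957

Expected hip fractures = Σ (standard pop × age-specific rate ÷ 100000)
= 237300×11.7/100000 + 160500×76.1/100000 + 165200×161.1/100000 + 166500×324.9/100000
= 27.76 + 122.14 + 266.14 + 540.96 = 957.00.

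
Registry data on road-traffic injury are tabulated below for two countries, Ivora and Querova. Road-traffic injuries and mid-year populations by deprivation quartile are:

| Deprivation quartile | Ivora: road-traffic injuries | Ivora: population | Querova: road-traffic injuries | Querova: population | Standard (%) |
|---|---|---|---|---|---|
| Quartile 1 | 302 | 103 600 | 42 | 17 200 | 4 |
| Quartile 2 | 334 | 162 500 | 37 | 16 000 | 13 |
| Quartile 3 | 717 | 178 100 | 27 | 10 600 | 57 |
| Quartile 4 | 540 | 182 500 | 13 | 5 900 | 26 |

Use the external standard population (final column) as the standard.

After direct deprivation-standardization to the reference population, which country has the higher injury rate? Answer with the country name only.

Deprivation-specific rates per 100 000 for Ivora: 291.51, 205.54, 402.58, 295.89.
For Querova: 244.19, 231.25, 254.72, 220.34.
Standard weights: 0.04, 0.13, 0.57, 0.26.
Ivora: 0.0400×291.51 + 0.1300×205.54 + 0.5700×402.58 + 0.2600×295.89 = 344.7839 per 100 000.
Querova: 0.0400×244.19 + 0.1300×231.25 + 0.5700×254.72 + 0.2600×220.34 = 242.3068 per 100 000.

Ivora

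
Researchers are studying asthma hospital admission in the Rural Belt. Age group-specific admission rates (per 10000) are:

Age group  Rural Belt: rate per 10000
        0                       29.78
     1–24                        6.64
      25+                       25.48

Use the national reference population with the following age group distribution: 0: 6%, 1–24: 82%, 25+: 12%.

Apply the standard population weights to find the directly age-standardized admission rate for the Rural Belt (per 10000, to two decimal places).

10.29

Standard weights: 0.06, 0.82, 0.12.
Standardized rate: 0.0600×29.78 + 0.8200×6.64 + 0.1200×25.48 = 10.2892 per 10000.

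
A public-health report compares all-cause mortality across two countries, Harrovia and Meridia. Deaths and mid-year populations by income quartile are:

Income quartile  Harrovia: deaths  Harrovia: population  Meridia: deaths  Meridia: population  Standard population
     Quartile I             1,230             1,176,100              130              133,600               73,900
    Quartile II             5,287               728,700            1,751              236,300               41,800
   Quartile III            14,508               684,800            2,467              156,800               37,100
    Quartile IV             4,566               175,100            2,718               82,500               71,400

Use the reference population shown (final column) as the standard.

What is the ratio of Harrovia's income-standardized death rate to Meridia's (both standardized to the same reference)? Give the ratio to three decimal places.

Income-specific rates per 100,000 for Harrovia: 104.58, 725.54, 2118.57, 2607.65.
For Meridia: 97.31, 741.01, 1573.34, 3294.55.
Standard total = 224,200; weights = 0.3296, 0.1864, 0.1655, 0.3185.
Harrovia: 0.3296×104.58 + 0.1864×725.54 + 0.1655×2118.57 + 0.3185×2607.65 = 1350.7659 per 100,000.
Meridia: 0.3296×97.31 + 0.1864×741.01 + 0.1655×1573.34 + 0.3185×3294.55 = 1479.7792 per 100,000.
Ratio = 1350.7659 ÷ 1479.7792 = 0.91282.

0.913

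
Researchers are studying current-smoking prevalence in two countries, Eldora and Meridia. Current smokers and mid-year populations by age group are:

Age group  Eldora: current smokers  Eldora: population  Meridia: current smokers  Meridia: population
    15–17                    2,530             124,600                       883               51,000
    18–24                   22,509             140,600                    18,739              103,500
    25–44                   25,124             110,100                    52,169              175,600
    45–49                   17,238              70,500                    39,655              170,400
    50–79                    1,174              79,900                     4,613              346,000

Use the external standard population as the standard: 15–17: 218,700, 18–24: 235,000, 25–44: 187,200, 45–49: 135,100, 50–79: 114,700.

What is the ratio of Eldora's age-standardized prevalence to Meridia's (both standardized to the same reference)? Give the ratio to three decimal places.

0.886

Age-specific rates per 1,000 for Eldora: 20.305, 160.092, 228.193, 244.511, 14.693.
For Meridia: 17.314, 181.053, 297.090, 232.717, 13.332.
Standard total = 890,700; weights = 0.2455, 0.2638, 0.2102, 0.1517, 0.1288.
Eldora: 0.2455×20.305 + 0.2638×160.092 + 0.2102×228.193 + 0.1517×244.511 + 0.1288×14.693 = 134.1628 per 1,000.
Meridia: 0.2455×17.314 + 0.2638×181.053 + 0.2102×297.090 + 0.1517×232.717 + 0.1288×13.332 = 151.4747 per 1,000.
Ratio = 134.1628 ÷ 151.4747 = 0.88571.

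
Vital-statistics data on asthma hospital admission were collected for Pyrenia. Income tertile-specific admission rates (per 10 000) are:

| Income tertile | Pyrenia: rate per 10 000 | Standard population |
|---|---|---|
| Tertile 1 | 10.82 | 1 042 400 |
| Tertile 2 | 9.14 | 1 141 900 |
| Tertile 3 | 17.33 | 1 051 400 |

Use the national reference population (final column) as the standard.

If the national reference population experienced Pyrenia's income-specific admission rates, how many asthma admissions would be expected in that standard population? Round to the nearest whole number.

3994

Expected asthma admissions = Σ (standard pop × income-specific rate ÷ 10 000)
= 1 042 400×10.82/10 000 + 1 141 900×9.14/10 000 + 1 051 400×17.33/10 000
= 1127.88 + 1043.70 + 1822.08 = 3993.65.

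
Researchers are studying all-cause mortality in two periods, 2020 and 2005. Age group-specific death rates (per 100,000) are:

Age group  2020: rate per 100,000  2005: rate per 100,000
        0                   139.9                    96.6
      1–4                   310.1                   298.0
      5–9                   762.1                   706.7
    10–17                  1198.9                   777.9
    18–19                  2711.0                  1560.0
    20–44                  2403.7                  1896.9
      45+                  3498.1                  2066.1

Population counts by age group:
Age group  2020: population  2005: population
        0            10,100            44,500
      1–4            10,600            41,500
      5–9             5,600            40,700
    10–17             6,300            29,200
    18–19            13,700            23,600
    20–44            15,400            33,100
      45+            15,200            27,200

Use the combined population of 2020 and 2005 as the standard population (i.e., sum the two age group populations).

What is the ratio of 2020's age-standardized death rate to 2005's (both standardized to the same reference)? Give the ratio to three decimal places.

1.466

Combined standard total = 316,700; weights = 0.1724, 0.1645, 0.1462, 0.1121, 0.1178, 0.1531, 0.1339.
2020: 0.1724×139.9 + 0.1645×310.1 + 0.1462×762.1 + 0.1121×1198.9 + 0.1178×2711.0 + 0.1531×2403.7 + 0.1339×3498.1 = 1476.6660 per 100,000.
2005: 0.1724×96.6 + 0.1645×298.0 + 0.1462×706.7 + 0.1121×777.9 + 0.1178×1560.0 + 0.1531×1896.9 + 0.1339×2066.1 = 1007.0291 per 100,000.
Ratio = 1476.6660 ÷ 1007.0291 = 1.46636.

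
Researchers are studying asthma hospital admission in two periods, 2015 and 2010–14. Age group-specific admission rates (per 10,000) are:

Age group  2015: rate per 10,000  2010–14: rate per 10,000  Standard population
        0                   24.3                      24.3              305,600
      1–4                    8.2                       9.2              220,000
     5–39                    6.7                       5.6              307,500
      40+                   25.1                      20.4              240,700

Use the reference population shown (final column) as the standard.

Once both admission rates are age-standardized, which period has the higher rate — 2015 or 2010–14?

2015

Standard total = 1,073,800; weights = 0.2846, 0.2049, 0.2864, 0.2242.
2015: 0.2846×24.3 + 0.2049×8.2 + 0.2864×6.7 + 0.2242×25.1 = 16.1407 per 10,000.
2010–14: 0.2846×24.3 + 0.2049×9.2 + 0.2864×5.6 + 0.2242×20.4 = 14.9771 per 10,000.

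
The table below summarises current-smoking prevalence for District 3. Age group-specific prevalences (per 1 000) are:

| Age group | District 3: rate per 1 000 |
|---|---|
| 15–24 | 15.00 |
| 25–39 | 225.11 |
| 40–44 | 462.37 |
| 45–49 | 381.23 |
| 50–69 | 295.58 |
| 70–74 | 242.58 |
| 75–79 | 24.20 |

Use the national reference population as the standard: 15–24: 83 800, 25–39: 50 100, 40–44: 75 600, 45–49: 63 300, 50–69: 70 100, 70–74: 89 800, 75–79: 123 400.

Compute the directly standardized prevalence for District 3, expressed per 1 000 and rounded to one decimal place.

210.6

Standard total = 556 100; weights = 0.1507, 0.0901, 0.1359, 0.1138, 0.1261, 0.1615, 0.2219.
Standardized rate: 0.1507×15.00 + 0.0901×225.11 + 0.1359×462.37 + 0.1138×381.23 + 0.1261×295.58 + 0.1615×242.58 + 0.2219×24.20 = 210.5955 per 1 000.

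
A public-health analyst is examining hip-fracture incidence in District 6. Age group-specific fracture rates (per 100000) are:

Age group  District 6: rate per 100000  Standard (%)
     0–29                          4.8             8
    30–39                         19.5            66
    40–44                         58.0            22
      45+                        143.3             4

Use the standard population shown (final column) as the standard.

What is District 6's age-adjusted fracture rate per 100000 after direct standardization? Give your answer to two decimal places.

31.75

Standard weights: 0.08, 0.66, 0.22, 0.04.
Standardized rate: 0.0800×4.8 + 0.6600×19.5 + 0.2200×58.0 + 0.0400×143.3 = 31.7460 per 100000.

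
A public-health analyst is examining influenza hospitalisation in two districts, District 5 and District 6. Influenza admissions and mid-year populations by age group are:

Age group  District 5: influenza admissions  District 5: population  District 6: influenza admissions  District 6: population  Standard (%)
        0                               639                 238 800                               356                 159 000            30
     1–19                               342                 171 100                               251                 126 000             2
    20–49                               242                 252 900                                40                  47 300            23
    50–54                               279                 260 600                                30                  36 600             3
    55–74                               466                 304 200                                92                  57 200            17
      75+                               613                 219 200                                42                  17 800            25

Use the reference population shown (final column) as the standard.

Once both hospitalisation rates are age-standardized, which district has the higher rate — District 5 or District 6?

District 5

Age-specific rates per 100 000 for District 5: 267.59, 199.88, 95.69, 107.06, 153.19, 279.65.
For District 6: 223.90, 199.21, 84.57, 81.97, 160.84, 235.96.
Standard weights: 0.30, 0.02, 0.23, 0.03, 0.17, 0.25.
District 5: 0.3000×267.59 + 0.0200×199.88 + 0.2300×95.69 + 0.0300×107.06 + 0.1700×153.19 + 0.2500×279.65 = 205.4500 per 100 000.
District 6: 0.3000×223.90 + 0.0200×199.21 + 0.2300×84.57 + 0.0300×81.97 + 0.1700×160.84 + 0.2500×235.96 = 179.3947 per 100 000.
The crude rates (178.39 vs 182.70) would put District 6 higher, but that reflects its age composition; once standardized to a common age structure, District 5 has the higher underlying rate.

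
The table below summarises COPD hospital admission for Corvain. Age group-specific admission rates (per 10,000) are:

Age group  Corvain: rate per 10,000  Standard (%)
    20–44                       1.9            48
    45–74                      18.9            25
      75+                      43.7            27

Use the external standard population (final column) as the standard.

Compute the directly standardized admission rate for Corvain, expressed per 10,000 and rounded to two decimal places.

Standard weights: 0.48, 0.25, 0.27.
Standardized rate: 0.4800×1.9 + 0.2500×18.9 + 0.2700×43.7 = 17.4360 per 10,000.

17.44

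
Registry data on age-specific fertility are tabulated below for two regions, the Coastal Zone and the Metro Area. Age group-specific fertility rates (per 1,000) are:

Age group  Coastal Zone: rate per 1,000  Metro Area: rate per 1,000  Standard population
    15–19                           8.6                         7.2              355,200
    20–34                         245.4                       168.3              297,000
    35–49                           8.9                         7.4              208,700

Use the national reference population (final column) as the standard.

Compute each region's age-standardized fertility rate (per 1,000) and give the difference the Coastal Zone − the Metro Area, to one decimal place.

Standard total = 860,900; weights = 0.4126, 0.3450, 0.2424.
The Coastal Zone: 0.4126×8.6 + 0.3450×245.4 + 0.2424×8.9 = 90.3658 per 1,000.
The Metro Area: 0.4126×7.2 + 0.3450×168.3 + 0.2424×7.4 = 62.8260 per 1,000.
Difference = 90.3658 − 62.8260 = 27.5398.

27.5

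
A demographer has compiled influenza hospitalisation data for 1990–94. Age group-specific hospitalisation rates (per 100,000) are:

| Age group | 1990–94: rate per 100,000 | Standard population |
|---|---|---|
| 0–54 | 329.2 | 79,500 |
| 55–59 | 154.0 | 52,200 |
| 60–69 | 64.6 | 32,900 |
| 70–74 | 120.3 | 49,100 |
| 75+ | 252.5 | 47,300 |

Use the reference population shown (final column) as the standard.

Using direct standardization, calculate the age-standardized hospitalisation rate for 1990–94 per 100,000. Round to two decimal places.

Standard total = 261,000; weights = 0.3046, 0.2000, 0.1261, 0.1881, 0.1812.
Standardized rate: 0.3046×329.2 + 0.2000×154.0 + 0.1261×64.6 + 0.1881×120.3 + 0.1812×252.5 = 207.6074 per 100,000.

207.61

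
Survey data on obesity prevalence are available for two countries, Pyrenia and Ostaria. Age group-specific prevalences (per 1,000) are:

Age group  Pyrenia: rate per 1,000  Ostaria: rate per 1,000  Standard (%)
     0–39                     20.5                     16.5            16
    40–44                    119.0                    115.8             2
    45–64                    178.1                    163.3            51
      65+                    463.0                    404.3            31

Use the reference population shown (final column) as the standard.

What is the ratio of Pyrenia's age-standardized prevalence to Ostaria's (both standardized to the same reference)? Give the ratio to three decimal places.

1.124

Standard weights: 0.16, 0.02, 0.51, 0.31.
Pyrenia: 0.1600×20.5 + 0.0200×119.0 + 0.5100×178.1 + 0.3100×463.0 = 240.0210 per 1,000.
Ostaria: 0.1600×16.5 + 0.0200×115.8 + 0.5100×163.3 + 0.3100×404.3 = 213.5720 per 1,000.
Ratio = 240.0210 ÷ 213.5720 = 1.12384.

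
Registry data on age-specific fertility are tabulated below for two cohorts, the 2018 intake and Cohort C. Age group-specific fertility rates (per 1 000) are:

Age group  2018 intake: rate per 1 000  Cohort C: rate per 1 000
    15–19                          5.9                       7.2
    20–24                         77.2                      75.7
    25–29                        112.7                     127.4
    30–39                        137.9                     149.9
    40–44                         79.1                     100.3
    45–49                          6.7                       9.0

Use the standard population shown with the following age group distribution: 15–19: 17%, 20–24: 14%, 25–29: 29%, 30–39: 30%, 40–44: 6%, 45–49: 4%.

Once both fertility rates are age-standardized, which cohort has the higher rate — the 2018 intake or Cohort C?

Standard weights: 0.17, 0.14, 0.29, 0.30, 0.06, 0.04.
The 2018 intake: 0.1700×5.9 + 0.1400×77.2 + 0.2900×112.7 + 0.3000×137.9 + 0.0600×79.1 + 0.0400×6.7 = 90.8780 per 1 000.
Cohort C: 0.1700×7.2 + 0.1400×75.7 + 0.2900×127.4 + 0.3000×149.9 + 0.0600×100.3 + 0.0400×9.0 = 100.1160 per 1 000.

Cohort C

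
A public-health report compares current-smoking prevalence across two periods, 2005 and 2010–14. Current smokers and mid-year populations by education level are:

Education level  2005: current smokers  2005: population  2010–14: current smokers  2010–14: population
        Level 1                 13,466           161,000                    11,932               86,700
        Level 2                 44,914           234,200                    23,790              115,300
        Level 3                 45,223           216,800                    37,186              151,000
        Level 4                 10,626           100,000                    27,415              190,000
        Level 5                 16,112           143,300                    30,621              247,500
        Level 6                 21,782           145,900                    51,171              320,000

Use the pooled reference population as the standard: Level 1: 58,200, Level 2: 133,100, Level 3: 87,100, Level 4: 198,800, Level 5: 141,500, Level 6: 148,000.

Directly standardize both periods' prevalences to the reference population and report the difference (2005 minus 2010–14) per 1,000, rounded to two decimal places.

-24.90

Education-specific rates per 1,000 for 2005: 83.640, 191.776, 208.593, 106.260, 112.435, 149.294.
For 2010–14: 137.624, 206.331, 246.265, 144.289, 123.721, 159.909.
Standard total = 766,700; weights = 0.0759, 0.1736, 0.1136, 0.2593, 0.1846, 0.1930.
2005: 0.0759×83.640 + 0.1736×191.776 + 0.1136×208.593 + 0.2593×106.260 + 0.1846×112.435 + 0.1930×149.294 = 140.4609 per 1,000.
2010–14: 0.0759×137.624 + 0.1736×206.331 + 0.1136×246.265 + 0.2593×144.289 + 0.1846×123.721 + 0.1930×159.909 = 165.3580 per 1,000.
Difference = 140.4609 − 165.3580 = -24.8971.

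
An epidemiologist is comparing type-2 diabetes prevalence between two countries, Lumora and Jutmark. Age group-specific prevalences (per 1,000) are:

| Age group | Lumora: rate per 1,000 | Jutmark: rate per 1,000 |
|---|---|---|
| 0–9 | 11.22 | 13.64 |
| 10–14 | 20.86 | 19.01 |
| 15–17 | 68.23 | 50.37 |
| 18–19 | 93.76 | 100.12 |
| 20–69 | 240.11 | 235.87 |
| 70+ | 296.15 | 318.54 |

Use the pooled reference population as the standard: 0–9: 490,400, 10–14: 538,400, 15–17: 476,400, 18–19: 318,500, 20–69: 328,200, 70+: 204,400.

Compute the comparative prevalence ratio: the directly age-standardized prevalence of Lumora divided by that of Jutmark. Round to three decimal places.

1.014

Standard total = 2,356,300; weights = 0.2081, 0.2285, 0.2022, 0.1352, 0.1393, 0.0867.
Lumora: 0.2081×11.22 + 0.2285×20.86 + 0.2022×68.23 + 0.1352×93.76 + 0.1393×240.11 + 0.0867×296.15 = 92.7037 per 1,000.
Jutmark: 0.2081×13.64 + 0.2285×19.01 + 0.2022×50.37 + 0.1352×100.12 + 0.1393×235.87 + 0.0867×318.54 = 91.3851 per 1,000.
Ratio = 92.7037 ÷ 91.3851 = 1.01443.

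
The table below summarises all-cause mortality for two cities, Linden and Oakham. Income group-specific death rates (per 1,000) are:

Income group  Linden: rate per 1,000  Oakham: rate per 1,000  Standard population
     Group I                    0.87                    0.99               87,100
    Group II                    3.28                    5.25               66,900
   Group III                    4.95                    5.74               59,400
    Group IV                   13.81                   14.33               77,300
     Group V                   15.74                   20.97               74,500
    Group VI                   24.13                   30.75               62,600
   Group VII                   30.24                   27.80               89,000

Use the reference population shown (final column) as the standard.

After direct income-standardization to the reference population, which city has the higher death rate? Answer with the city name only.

Standard total = 516,800; weights = 0.1685, 0.1295, 0.1149, 0.1496, 0.1442, 0.1211, 0.1722.
Linden: 0.1685×0.87 + 0.1295×3.28 + 0.1149×4.95 + 0.1496×13.81 + 0.1442×15.74 + 0.1211×24.13 + 0.1722×30.24 = 13.6054 per 1,000.
Oakham: 0.1685×0.99 + 0.1295×5.25 + 0.1149×5.74 + 0.1496×14.33 + 0.1442×20.97 + 0.1211×30.75 + 0.1722×27.80 = 15.1849 per 1,000.

Oakham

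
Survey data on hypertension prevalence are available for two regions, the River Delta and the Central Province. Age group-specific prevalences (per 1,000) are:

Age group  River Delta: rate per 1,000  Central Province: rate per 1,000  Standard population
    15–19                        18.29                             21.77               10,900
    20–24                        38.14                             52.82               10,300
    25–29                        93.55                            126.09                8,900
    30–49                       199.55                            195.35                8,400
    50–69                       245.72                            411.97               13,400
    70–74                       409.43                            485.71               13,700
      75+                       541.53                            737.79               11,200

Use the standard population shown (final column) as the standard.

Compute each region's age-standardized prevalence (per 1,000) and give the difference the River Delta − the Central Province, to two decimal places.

-77.01

Standard total = 76,800; weights = 0.1419, 0.1341, 0.1159, 0.1094, 0.1745, 0.1784, 0.1458.
The River Delta: 0.1419×18.29 + 0.1341×38.14 + 0.1159×93.55 + 0.1094×199.55 + 0.1745×245.72 + 0.1784×409.43 + 0.1458×541.53 = 235.2603 per 1,000.
The Central Province: 0.1419×21.77 + 0.1341×52.82 + 0.1159×126.09 + 0.1094×195.35 + 0.1745×411.97 + 0.1784×485.71 + 0.1458×737.79 = 312.2702 per 1,000.
Difference = 235.2603 − 312.2702 = -77.0099.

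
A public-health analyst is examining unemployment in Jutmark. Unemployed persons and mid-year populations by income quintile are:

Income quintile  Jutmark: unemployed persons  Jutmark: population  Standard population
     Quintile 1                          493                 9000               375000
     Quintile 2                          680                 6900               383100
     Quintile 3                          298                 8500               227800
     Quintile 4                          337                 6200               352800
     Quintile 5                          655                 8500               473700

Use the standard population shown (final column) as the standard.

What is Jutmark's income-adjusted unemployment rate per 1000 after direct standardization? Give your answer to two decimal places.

67.29

Income-specific rates per 1000 for Jutmark: 54.778, 98.551, 35.059, 54.355, 77.059.
Standard total = 1812400; weights = 0.2069, 0.2114, 0.1257, 0.1947, 0.2614.
Standardized rate: 0.2069×54.778 + 0.2114×98.551 + 0.1257×35.059 + 0.1947×54.355 + 0.2614×77.059 = 67.2931 per 1000.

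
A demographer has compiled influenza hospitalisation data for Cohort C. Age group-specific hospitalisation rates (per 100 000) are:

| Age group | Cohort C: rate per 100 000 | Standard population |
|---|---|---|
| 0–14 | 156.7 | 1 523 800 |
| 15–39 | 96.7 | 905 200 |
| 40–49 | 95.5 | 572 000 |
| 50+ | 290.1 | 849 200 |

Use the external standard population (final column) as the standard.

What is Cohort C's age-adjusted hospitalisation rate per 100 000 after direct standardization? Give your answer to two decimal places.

162.92

Standard total = 3 850 200; weights = 0.3958, 0.2351, 0.1486, 0.2206.
Standardized rate: 0.3958×156.7 + 0.2351×96.7 + 0.1486×95.5 + 0.2206×290.1 = 162.9243 per 100 000.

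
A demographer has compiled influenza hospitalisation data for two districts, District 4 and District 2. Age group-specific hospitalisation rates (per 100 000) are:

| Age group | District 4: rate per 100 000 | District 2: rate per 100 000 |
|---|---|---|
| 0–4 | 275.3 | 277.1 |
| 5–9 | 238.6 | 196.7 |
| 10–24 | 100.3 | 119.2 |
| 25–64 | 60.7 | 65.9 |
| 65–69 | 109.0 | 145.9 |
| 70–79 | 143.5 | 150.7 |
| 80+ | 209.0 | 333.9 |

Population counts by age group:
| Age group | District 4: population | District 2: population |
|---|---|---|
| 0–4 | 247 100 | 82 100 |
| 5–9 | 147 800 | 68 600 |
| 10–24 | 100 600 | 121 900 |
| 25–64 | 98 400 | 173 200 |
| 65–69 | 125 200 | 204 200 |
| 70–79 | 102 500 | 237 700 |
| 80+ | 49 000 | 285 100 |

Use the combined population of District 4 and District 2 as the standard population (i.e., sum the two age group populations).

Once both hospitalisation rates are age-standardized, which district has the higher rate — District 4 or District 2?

Combined standard total = 2 043 400; weights = 0.1611, 0.1059, 0.1089, 0.1329, 0.1612, 0.1665, 0.1635.
District 4: 0.1611×275.3 + 0.1059×238.6 + 0.1089×100.3 + 0.1329×60.7 + 0.1612×109.0 + 0.1665×143.5 + 0.1635×209.0 = 164.2434 per 100 000.
District 2: 0.1611×277.1 + 0.1059×196.7 + 0.1089×119.2 + 0.1329×65.9 + 0.1612×145.9 + 0.1665×150.7 + 0.1635×333.9 = 190.4136 per 100 000.

District 2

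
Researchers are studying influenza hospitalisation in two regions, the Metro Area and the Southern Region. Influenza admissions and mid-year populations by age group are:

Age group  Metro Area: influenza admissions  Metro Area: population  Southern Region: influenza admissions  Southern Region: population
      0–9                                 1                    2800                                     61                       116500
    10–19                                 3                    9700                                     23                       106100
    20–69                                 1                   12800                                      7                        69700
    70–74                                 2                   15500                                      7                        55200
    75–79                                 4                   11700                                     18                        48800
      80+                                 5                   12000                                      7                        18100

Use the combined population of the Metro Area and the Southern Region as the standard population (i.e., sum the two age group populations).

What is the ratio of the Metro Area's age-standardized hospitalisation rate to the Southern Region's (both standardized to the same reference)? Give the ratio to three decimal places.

Age-specific rates per 100000 for the Metro Area: 35.71, 30.93, 7.81, 12.90, 34.19, 41.67.
For the Southern Region: 52.36, 21.68, 10.04, 12.68, 36.89, 38.67.
Combined standard total = 478900; weights = 0.2491, 0.2418, 0.1723, 0.1476, 0.1263, 0.0629.
The Metro Area: 0.2491×35.71 + 0.2418×30.93 + 0.1723×7.81 + 0.1476×12.90 + 0.1263×34.19 + 0.0629×41.67 = 26.5640 per 100000.
The Southern Region: 0.2491×52.36 + 0.2418×21.68 + 0.1723×10.04 + 0.1476×12.68 + 0.1263×36.89 + 0.0629×38.67 = 28.9782 per 100000.
Ratio = 26.5640 ÷ 28.9782 = 0.91669.

0.917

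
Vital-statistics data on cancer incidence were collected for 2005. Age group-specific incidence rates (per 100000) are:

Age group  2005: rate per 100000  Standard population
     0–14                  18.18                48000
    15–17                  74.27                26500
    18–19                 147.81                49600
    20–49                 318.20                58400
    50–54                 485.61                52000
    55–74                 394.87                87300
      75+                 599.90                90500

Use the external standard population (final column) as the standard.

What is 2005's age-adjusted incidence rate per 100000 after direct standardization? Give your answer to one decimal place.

346.3

Standard total = 412300; weights = 0.1164, 0.0643, 0.1203, 0.1416, 0.1261, 0.2117, 0.2195.
Standardized rate: 0.1164×18.18 + 0.0643×74.27 + 0.1203×147.81 + 0.1416×318.20 + 0.1261×485.61 + 0.2117×394.87 + 0.2195×599.90 = 346.2767 per 100000.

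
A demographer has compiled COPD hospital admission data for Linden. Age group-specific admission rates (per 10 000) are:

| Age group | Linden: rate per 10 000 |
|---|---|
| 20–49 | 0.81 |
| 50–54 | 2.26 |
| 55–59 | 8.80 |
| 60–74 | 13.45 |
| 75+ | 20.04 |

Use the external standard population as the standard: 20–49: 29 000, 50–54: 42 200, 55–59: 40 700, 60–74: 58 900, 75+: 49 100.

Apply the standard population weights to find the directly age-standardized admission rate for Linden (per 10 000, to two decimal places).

10.25

Standard total = 219 900; weights = 0.1319, 0.1919, 0.1851, 0.2678, 0.2233.
Standardized rate: 0.1319×0.81 + 0.1919×2.26 + 0.1851×8.80 + 0.2678×13.45 + 0.2233×20.04 = 10.2464 per 10 000.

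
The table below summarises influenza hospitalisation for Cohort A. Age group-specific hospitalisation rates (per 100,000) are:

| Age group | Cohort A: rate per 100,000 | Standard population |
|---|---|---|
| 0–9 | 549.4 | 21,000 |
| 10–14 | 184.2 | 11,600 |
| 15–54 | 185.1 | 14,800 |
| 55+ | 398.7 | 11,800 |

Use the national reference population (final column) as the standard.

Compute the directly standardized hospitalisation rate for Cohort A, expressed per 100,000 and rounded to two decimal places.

356.73

Standard total = 59,200; weights = 0.3547, 0.1959, 0.2500, 0.1993.
Standardized rate: 0.3547×549.4 + 0.1959×184.2 + 0.2500×185.1 + 0.1993×398.7 = 356.7274 per 100,000.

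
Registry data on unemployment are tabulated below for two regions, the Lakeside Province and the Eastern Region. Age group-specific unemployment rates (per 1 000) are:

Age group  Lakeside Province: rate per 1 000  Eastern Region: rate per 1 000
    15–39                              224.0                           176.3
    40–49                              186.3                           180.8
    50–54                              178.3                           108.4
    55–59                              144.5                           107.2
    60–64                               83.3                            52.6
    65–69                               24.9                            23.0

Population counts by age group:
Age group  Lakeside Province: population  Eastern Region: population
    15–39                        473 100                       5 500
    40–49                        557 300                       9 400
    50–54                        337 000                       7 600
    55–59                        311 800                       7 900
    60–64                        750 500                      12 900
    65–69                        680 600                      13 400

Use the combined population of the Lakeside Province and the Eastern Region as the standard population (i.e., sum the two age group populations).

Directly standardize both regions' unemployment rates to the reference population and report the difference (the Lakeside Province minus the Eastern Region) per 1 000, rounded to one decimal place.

Combined standard total = 3 167 000; weights = 0.1511, 0.1789, 0.1088, 0.1009, 0.2410, 0.2191.
The Lakeside Province: 0.1511×224.0 + 0.1789×186.3 + 0.1088×178.3 + 0.1009×144.5 + 0.2410×83.3 + 0.2191×24.9 = 126.7108 per 1 000.
The Eastern Region: 0.1511×176.3 + 0.1789×180.8 + 0.1088×108.4 + 0.1009×107.2 + 0.2410×52.6 + 0.2191×23.0 = 99.3306 per 1 000.
Difference = 126.7108 − 99.3306 = 27.3803.

27.4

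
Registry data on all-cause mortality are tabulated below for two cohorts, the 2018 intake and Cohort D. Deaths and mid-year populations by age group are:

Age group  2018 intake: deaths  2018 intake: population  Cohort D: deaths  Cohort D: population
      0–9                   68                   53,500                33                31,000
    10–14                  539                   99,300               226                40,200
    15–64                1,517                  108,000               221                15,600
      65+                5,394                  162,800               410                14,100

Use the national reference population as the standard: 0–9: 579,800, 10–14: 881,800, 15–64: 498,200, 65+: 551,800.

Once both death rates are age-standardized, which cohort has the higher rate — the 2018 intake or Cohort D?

Age-specific rates per 1,000 for the 2018 intake: 1.271, 5.428, 14.046, 33.133.
For Cohort D: 1.065, 5.622, 14.167, 29.078.
Standard total = 2,511,600; weights = 0.2308, 0.3511, 0.1984, 0.2197.
The 2018 intake: 0.2308×1.271 + 0.3511×5.428 + 0.1984×14.046 + 0.2197×33.133 = 12.2646 per 1,000.
Cohort D: 0.2308×1.065 + 0.3511×5.622 + 0.1984×14.167 + 0.2197×29.078 = 11.4181 per 1,000.

2018 intake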